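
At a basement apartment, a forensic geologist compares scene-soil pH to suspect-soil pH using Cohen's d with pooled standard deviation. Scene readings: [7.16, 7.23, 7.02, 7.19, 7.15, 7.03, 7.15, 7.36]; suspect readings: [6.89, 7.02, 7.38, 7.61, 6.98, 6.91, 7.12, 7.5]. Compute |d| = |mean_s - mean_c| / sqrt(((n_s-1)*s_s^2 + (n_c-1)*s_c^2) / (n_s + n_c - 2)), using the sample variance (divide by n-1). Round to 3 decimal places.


Pooled-variance Cohen's d for soil pH comparison:
Scene mean = 57.29 / 8 = 7.16125
Suspect mean = 57.41 / 8 = 7.17625
Scene sample variance s_s^2 = 0.011784
Suspect sample variance s_c^2 = 0.079055
Pooled variance = ((n_s-1)*s_s^2 + (n_c-1)*s_c^2) / (n_s + n_c - 2) = 0.04542
Pooled SD = sqrt(0.04542) = 0.21312
Mean difference = -0.015
|d| = |-0.015| / 0.21312 = 0.070

0.070


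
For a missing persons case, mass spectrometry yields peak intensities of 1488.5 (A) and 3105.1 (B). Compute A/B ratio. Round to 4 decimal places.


Spectral peak ratio:
Peak A = 1488.5 counts
Peak B = 3105.1 counts
Ratio = 1488.5 / 3105.1 = 0.4794

0.4794


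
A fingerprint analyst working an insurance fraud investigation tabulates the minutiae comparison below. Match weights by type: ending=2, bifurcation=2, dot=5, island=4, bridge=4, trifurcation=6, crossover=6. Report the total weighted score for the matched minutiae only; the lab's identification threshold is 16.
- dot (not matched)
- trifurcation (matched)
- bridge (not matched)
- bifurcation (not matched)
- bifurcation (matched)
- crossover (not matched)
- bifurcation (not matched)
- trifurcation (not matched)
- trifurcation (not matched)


Weighted minutiae match score:
  dot: not matched, +0
  trifurcation: matched, +6 (running total 6)
  bridge: not matched, +0
  bifurcation: not matched, +0
  bifurcation: matched, +2 (running total 8)
  crossover: not matched, +0
  bifurcation: not matched, +0
  trifurcation: not matched, +0
  trifurcation: not matched, +0
Total score = 8
Threshold = 16; verdict = inconclusive

8


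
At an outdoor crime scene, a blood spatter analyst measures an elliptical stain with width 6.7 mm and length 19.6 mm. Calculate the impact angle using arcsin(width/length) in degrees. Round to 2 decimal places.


Blood spatter impact angle calculation:
width / length = 6.7 / 19.6 = 0.341837
angle = arcsin(0.341837)
angle = 19.99 degrees

19.99


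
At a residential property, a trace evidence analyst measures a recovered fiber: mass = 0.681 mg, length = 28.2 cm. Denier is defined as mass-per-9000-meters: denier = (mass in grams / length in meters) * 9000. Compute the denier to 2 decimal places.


Denier calculation:
Mass in grams = 0.681 mg / 1000 = 0.000681 g
Length in meters = 28.2 cm / 100 = 0.282 m
Linear density = mass / length = 0.000681 / 0.282 = 0.00241489 g/m
Denier = (g/m) * 9000 = 0.00241489 * 9000 = 21.73

21.73


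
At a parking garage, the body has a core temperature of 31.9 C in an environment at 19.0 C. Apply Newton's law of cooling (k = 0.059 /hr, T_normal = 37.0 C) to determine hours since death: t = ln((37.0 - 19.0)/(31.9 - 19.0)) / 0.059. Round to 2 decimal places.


Using Newton's law of cooling:
t = ln((T_normal - T_ambient) / (T_body - T_ambient)) / k
T_normal - T_ambient = 18.0
T_body - T_ambient = 12.9
Ratio = 1.395349
ln(ratio) = 0.333145
t = 0.333145 / 0.059 = 5.65 hours

5.65


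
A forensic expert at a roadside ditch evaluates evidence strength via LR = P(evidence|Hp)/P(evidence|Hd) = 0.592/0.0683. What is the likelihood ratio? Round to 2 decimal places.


Likelihood ratio calculation:
LR = P(E|Hp) / P(E|Hd)
LR = 0.592 / 0.0683
LR = 8.67

8.67


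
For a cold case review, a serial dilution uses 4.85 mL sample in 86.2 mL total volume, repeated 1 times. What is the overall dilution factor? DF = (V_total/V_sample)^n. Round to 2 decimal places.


Dilution factor calculation:
Single dilution = V_total / V_sample = 86.2 / 4.85 ≈ 17.773196
Number of dilutions = 1
Total DF = (86.2 / 4.85)^1 (full precision, rounded at the end) = 17.77

17.77


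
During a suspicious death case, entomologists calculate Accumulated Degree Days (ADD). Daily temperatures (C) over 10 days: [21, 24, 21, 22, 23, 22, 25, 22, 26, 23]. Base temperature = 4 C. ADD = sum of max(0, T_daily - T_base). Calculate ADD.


Computing ADD day by day:
Day 1: max(0, 21 - 4) = 17
Day 2: max(0, 24 - 4) = 20
Day 3: max(0, 21 - 4) = 17
Day 4: max(0, 22 - 4) = 18
Day 5: max(0, 23 - 4) = 19
Day 6: max(0, 22 - 4) = 18
Day 7: max(0, 25 - 4) = 21
Day 8: max(0, 22 - 4) = 18
Day 9: max(0, 26 - 4) = 22
Day 10: max(0, 23 - 4) = 19
Total ADD = 189

189


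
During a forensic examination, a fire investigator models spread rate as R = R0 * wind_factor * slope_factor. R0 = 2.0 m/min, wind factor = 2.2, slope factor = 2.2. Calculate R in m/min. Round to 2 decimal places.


Fire spread rate calculation:
R = R0 * wind_factor * slope_factor
= 2.0 * 2.2 * 2.2
= 4.4 * 2.2
= 9.68 m/min

9.68


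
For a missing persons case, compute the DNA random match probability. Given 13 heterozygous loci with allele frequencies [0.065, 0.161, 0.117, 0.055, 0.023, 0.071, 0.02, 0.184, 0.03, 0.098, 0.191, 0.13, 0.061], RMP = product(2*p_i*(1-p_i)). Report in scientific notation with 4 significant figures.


Computing RMP for 13 loci:
Locus 1: 2 * 0.065 * 0.935 = 0.12155
Locus 2: 2 * 0.161 * 0.839 = 0.270158
Locus 3: 2 * 0.117 * 0.883 = 0.206622
Locus 4: 2 * 0.055 * 0.945 = 0.10395
Locus 5: 2 * 0.023 * 0.977 = 0.044942
Locus 6: 2 * 0.071 * 0.929 = 0.131918
Locus 7: 2 * 0.02 * 0.98 = 0.0392
Locus 8: 2 * 0.184 * 0.816 = 0.300288
Locus 9: 2 * 0.03 * 0.97 = 0.0582
Locus 10: 2 * 0.098 * 0.902 = 0.176792
Locus 11: 2 * 0.191 * 0.809 = 0.309038
Locus 12: 2 * 0.13 * 0.87 = 0.2262
Locus 13: 2 * 0.061 * 0.939 = 0.114558
RMP = 4.056e-12

4.056e-12


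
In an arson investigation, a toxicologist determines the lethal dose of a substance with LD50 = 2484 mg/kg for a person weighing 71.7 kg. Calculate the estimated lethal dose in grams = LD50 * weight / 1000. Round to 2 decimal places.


Lethal dose calculation:
Lethal dose = LD50 * body_weight / 1000
= 2484 * 71.7 / 1000
= 178102.8 / 1000
= 178.10 g

178.10


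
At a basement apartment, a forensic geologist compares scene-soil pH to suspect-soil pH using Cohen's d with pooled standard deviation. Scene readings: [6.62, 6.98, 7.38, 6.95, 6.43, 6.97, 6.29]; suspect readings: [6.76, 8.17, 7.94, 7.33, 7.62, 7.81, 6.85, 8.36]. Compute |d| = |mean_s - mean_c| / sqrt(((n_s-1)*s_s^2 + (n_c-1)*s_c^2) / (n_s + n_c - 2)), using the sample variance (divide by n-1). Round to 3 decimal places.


Pooled-variance Cohen's d for soil pH comparison:
Scene mean = 47.62 / 7 = 6.802857
Suspect mean = 60.84 / 8 = 7.605
Scene sample variance s_s^2 = 0.14159
Suspect sample variance s_c^2 = 0.343343
Pooled variance = ((n_s-1)*s_s^2 + (n_c-1)*s_c^2) / (n_s + n_c - 2) = 0.250226
Pooled SD = sqrt(0.250226) = 0.500226
Mean difference = -0.802143
|d| = |-0.802143| / 0.500226 = 1.604

1.604


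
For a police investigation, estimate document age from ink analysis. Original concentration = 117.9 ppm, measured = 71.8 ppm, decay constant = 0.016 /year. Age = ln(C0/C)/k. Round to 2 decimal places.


Document age estimation:
C0/C = 117.9 / 71.8 = 1.642061
ln(C0/C) = 0.495952
t = 0.495952 / 0.016 = 31.00 years

31.00


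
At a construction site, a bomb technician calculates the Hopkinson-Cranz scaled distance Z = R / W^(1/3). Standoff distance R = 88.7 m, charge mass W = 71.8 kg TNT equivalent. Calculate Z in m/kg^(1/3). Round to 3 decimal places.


Scaled distance calculation:
W^(1/3) = 71.8^(1/3) = 4.156312
Z = R / W^(1/3) = 88.7 / 4.156312
Z = 21.341 m/kg^(1/3)

21.341


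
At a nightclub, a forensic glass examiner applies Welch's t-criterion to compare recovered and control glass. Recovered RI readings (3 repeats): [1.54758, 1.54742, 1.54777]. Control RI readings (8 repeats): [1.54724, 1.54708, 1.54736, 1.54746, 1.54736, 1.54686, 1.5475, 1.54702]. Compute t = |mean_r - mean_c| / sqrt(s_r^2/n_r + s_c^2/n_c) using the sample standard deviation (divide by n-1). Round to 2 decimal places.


Welch's t-criterion for glass RI comparison:
Recovered mean = sum / n_r = 4.64277 / 3 = 1.54759
Control mean = sum / n_c = 12.37788 / 8 = 1.547235
Recovered sample variance s_r^2 = 3.07e-08
Control sample variance s_c^2 = 5.18571e-08
Welch SE (unpooled) = sqrt(s_r^2/n_r + s_c^2/n_c) = sqrt(1.02333e-08 + 6.48214e-09) = sqrt(1.67154e-08) = 0.000129288
|mean_r - mean_c| = 0.000355
t = 0.000355 / 0.000129288 = 2.75

2.75


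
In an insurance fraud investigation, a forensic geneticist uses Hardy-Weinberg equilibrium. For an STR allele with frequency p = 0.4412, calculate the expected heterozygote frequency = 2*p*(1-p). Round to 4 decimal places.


Hardy-Weinberg heterozygote frequency:
q = 1 - p = 1 - 0.4412 = 0.5588
2pq = 2 * 0.4412 * 0.5588 = 0.4931

0.4931


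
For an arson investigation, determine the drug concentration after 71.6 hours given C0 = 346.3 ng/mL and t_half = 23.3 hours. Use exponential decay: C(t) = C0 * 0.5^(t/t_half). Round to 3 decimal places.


Drug concentration decay:
Number of half-lives = t / t_half = 71.6 / 23.3 = 3.072961
Decay factor = 0.5^3.072961 = 0.1188356
C(t) = 346.3 * 0.1188356 = 41.153 ng/mL

41.153


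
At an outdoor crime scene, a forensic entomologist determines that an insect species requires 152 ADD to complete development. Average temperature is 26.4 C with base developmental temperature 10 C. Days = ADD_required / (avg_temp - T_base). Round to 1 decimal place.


Insect development time:
Effective temperature = avg_temp - T_base = 26.4 - 10 = 16.4 C
Days = ADD / effective_temp = 152 / 16.4 = 9.3 days

9.3


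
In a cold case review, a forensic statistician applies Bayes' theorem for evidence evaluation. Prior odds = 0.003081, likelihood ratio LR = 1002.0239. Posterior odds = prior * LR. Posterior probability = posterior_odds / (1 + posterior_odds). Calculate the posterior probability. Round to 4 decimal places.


Bayesian evidence evaluation:
Posterior odds = prior_odds * LR = 0.003081 * 1002.0239 = 3.087236
Posterior probability = posterior_odds / (1 + posterior_odds)
= 3.087236 / (1 + 3.087236)
= 3.087236 / 4.087236
= 0.7553

0.7553


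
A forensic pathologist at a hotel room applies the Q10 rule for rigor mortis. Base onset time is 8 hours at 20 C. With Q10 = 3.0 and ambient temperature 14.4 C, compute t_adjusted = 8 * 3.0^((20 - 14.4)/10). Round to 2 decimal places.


Rigor mortis time adjustment:
Exponent = (T_ref - T_actual) / 10 = (20 - 14.4) / 10 = 0.56
Q10 factor = 3.0^0.56 = 1.85007
t_adjusted = 8 * 1.85007 = 14.80 hours

14.80


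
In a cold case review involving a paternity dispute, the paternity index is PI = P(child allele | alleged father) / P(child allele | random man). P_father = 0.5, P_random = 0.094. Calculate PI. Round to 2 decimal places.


Paternity Index calculation:
PI = P(allele|father) / P(allele|random)
PI = 0.5 / 0.094
PI = 5.32

5.32


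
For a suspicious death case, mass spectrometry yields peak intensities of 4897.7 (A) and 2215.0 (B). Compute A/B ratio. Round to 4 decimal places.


Spectral peak ratio:
Peak A = 4897.7 counts
Peak B = 2215.0 counts
Ratio = 4897.7 / 2215.0 = 2.2112

2.2112


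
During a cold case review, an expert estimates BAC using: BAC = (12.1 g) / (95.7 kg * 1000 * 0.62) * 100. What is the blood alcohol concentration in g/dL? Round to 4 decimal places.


Applying the Widmark formula:
BAC = (dose_g / (body_wt * 1000 * r)) * 100
Denominator = 95.7 * 1000 * 0.62 = 59334
BAC = (12.1 / 59334) * 100
BAC = 0.0204 g/dL

0.0204


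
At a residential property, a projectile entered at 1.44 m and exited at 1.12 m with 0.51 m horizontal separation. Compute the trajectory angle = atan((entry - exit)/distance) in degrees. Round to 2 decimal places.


Bullet trajectory angle:
Height difference = 1.44 - 1.12 = 0.32 m
angle = atan(0.32 / 0.51)
angle = atan(0.627451)
angle = 32.11 degrees

32.11


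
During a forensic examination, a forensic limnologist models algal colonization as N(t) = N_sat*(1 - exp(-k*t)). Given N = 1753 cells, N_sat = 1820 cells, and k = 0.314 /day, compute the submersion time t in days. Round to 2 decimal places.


PMSI from diatom colonization curve:
N / N_sat = 1753 / 1820 = 0.963187
1 - N/N_sat = 0.036813
ln(1 - N/N_sat) = -3.301904
t = -ln(1 - N/N_sat) / k = -(-3.301904) / 0.314 = 10.52 days

10.52


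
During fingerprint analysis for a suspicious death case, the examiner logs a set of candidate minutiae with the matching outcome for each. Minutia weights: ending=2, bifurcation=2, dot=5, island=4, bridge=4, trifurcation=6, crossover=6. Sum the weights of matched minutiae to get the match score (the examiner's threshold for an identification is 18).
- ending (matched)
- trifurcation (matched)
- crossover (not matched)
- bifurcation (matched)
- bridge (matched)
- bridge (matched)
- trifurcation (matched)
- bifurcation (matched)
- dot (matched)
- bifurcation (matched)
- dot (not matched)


Weighted minutiae match score:
  ending: matched, +2 (running total 2)
  trifurcation: matched, +6 (running total 8)
  crossover: not matched, +0
  bifurcation: matched, +2 (running total 10)
  bridge: matched, +4 (running total 14)
  bridge: matched, +4 (running total 18)
  trifurcation: matched, +6 (running total 24)
  bifurcation: matched, +2 (running total 26)
  dot: matched, +5 (running total 31)
  bifurcation: matched, +2 (running total 33)
  dot: not matched, +0
Total score = 33
Threshold = 18; verdict = identification

33


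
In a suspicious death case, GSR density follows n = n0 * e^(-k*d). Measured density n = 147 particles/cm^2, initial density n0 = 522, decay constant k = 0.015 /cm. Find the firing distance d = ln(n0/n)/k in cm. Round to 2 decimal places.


GSR distance calculation:
n0/n = 522 / 147 = 3.55102
ln(n0/n) = 1.267235
d = 1.267235 / 0.015 = 84.48 cm

84.48


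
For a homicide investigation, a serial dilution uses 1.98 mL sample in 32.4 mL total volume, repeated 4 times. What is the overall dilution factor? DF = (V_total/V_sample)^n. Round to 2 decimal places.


Dilution factor calculation:
Single dilution = V_total / V_sample = 32.4 / 1.98 ≈ 16.363636
Number of dilutions = 4
Total DF = (32.4 / 1.98)^4 (full precision, rounded at the end) = 71700.02

71700.02


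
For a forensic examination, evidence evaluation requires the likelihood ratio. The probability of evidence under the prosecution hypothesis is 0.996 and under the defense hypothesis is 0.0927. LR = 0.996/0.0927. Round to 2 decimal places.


Likelihood ratio calculation:
LR = P(E|Hp) / P(E|Hd)
LR = 0.996 / 0.0927
LR = 10.74

10.74


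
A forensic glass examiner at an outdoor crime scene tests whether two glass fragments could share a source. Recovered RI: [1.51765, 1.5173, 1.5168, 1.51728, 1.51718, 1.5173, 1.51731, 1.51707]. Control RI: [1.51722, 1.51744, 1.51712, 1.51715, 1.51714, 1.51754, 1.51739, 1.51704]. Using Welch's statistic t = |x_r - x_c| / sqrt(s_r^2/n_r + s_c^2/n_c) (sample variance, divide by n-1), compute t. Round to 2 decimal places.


Welch's t-criterion for glass RI comparison:
Recovered mean = sum / n_r = 12.13789 / 8 = 1.5172363
Control mean = sum / n_c = 12.13804 / 8 = 1.517255
Recovered sample variance s_r^2 = 5.82554e-08
Control sample variance s_c^2 = 3.19429e-08
Welch SE (unpooled) = sqrt(s_r^2/n_r + s_c^2/n_c) = sqrt(7.28192e-09 + 3.99286e-09) = sqrt(1.12748e-08) = 0.000106183
|mean_r - mean_c| = 1.875e-05
t = 1.875e-05 / 0.000106183 = 0.18

0.18


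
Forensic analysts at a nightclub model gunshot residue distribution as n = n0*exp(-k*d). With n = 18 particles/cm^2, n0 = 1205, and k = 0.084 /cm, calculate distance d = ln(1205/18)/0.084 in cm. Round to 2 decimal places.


GSR distance calculation:
n0/n = 1205 / 18 = 66.944444
ln(n0/n) = 4.203863
d = 4.203863 / 0.084 = 50.05 cm

50.05


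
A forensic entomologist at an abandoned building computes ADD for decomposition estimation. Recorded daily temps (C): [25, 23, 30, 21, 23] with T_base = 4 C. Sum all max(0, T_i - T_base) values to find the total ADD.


Computing ADD day by day:
Day 1: max(0, 25 - 4) = 21
Day 2: max(0, 23 - 4) = 19
Day 3: max(0, 30 - 4) = 26
Day 4: max(0, 21 - 4) = 17
Day 5: max(0, 23 - 4) = 19
Total ADD = 102

102


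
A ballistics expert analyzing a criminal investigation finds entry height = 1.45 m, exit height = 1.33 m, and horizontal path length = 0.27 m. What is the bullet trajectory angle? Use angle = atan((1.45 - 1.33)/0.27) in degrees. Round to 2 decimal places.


Bullet trajectory angle:
Height difference = 1.45 - 1.33 = 0.12 m
angle = atan(0.12 / 0.27)
angle = atan(0.444444)
angle = 23.96 degrees

23.96


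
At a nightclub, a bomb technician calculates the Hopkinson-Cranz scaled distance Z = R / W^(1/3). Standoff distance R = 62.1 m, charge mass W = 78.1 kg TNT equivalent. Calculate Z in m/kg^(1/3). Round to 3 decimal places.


Scaled distance calculation:
W^(1/3) = 78.1^(1/3) = 4.274484
Z = R / W^(1/3) = 62.1 / 4.274484
Z = 14.528 m/kg^(1/3)

14.528


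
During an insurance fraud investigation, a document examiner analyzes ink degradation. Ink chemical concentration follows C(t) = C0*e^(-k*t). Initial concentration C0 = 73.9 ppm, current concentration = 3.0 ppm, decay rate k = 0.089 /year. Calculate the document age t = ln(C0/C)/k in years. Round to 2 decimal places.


Document age estimation:
C0/C = 73.9 / 3.0 = 24.633333
ln(C0/C) = 3.204101
t = 3.204101 / 0.089 = 36.00 years

36.00


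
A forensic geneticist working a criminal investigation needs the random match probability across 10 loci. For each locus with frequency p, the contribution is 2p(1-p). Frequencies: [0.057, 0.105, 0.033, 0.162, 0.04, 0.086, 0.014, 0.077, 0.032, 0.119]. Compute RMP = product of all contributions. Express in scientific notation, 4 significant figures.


Computing RMP for 10 loci:
Locus 1: 2 * 0.057 * 0.943 = 0.107502
Locus 2: 2 * 0.105 * 0.895 = 0.18795
Locus 3: 2 * 0.033 * 0.967 = 0.063822
Locus 4: 2 * 0.162 * 0.838 = 0.271512
Locus 5: 2 * 0.04 * 0.96 = 0.0768
Locus 6: 2 * 0.086 * 0.914 = 0.157208
Locus 7: 2 * 0.014 * 0.986 = 0.027608
Locus 8: 2 * 0.077 * 0.923 = 0.142142
Locus 9: 2 * 0.032 * 0.968 = 0.061952
Locus 10: 2 * 0.119 * 0.881 = 0.209678
RMP = 2.155e-10

2.155e-10


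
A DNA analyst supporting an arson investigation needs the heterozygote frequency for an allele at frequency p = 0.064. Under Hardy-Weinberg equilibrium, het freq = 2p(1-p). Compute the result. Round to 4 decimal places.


Hardy-Weinberg heterozygote frequency:
q = 1 - p = 1 - 0.064 = 0.936
2pq = 2 * 0.064 * 0.936 = 0.1198

0.1198


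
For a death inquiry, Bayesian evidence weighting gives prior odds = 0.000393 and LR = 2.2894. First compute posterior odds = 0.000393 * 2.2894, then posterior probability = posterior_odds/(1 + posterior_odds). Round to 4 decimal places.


Bayesian evidence evaluation:
Posterior odds = prior_odds * LR = 0.000393 * 2.2894 = 0.0008997342
Posterior probability = posterior_odds / (1 + posterior_odds)
= 0.0008997342 / (1 + 0.0008997342)
= 0.0008997342 / 1.0008997342
= 0.0009

0.0009


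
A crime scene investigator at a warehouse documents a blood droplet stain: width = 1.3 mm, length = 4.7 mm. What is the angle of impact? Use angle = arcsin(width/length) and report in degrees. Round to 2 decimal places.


Blood spatter impact angle calculation:
width / length = 1.3 / 4.7 = 0.276596
angle = arcsin(0.276596)
angle = 16.06 degrees

16.06


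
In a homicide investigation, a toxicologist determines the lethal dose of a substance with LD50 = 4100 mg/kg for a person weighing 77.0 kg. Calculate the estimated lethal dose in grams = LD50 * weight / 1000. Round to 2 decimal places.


Lethal dose calculation:
Lethal dose = LD50 * body_weight / 1000
= 4100 * 77.0 / 1000
= 315700 / 1000
= 315.70 g

315.70


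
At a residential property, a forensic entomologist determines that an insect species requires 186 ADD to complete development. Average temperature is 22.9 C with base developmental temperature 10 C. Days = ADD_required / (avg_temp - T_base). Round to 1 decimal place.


Insect development time:
Effective temperature = avg_temp - T_base = 22.9 - 10 = 12.9 C
Days = ADD / effective_temp = 186 / 12.9 = 14.4 days

14.4


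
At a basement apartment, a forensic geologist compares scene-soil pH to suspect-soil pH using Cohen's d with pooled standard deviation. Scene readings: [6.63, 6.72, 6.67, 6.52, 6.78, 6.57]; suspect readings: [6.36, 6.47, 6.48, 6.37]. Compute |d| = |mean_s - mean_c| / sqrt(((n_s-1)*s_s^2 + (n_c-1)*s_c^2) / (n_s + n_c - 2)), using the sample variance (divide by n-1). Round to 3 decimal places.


Pooled-variance Cohen's d for soil pH comparison:
Scene mean = 39.89 / 6 = 6.648333
Suspect mean = 25.68 / 4 = 6.42
Scene sample variance s_s^2 = 0.009177
Suspect sample variance s_c^2 = 0.004067
Pooled variance = ((n_s-1)*s_s^2 + (n_c-1)*s_c^2) / (n_s + n_c - 2) = 0.00726
Pooled SD = sqrt(0.00726) = 0.085206
Mean difference = 0.228333
|d| = |0.228333| / 0.085206 = 2.680

2.680


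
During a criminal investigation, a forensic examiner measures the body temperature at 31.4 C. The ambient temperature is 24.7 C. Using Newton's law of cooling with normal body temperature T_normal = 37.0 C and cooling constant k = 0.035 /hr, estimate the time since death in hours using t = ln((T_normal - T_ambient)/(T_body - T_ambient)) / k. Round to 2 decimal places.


Using Newton's law of cooling:
t = ln((T_normal - T_ambient) / (T_body - T_ambient)) / k
T_normal - T_ambient = 12.3
T_body - T_ambient = 6.7
Ratio = 1.835821
ln(ratio) = 0.607492
t = 0.607492 / 0.035 = 17.36 hours

17.36


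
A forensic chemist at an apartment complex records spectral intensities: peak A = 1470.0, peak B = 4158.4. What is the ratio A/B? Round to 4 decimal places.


Spectral peak ratio:
Peak A = 1470.0 counts
Peak B = 4158.4 counts
Ratio = 1470.0 / 4158.4 = 0.3535

0.3535


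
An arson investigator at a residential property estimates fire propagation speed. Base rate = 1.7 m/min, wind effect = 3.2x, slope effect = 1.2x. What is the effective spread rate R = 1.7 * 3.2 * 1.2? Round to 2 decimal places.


Fire spread rate calculation:
R = R0 * wind_factor * slope_factor
= 1.7 * 3.2 * 1.2
= 5.44 * 1.2
= 6.53 m/min

6.53


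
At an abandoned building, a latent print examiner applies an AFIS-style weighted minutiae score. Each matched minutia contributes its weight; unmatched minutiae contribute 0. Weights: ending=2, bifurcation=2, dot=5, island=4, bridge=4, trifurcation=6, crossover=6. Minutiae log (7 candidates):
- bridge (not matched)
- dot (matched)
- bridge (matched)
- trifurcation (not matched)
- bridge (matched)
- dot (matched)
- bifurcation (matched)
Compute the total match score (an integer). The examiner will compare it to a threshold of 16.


Weighted minutiae match score:
  bridge: not matched, +0
  dot: matched, +5 (running total 5)
  bridge: matched, +4 (running total 9)
  trifurcation: not matched, +0
  bridge: matched, +4 (running total 13)
  dot: matched, +5 (running total 18)
  bifurcation: matched, +2 (running total 20)
Total score = 20
Threshold = 16; verdict = identification

20


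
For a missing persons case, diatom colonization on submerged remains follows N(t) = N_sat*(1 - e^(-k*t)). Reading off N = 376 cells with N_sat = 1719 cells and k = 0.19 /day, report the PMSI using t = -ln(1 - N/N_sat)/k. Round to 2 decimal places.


PMSI from diatom colonization curve:
N / N_sat = 376 / 1719 = 0.218732
1 - N/N_sat = 0.781268
ln(1 - N/N_sat) = -0.246837
t = -ln(1 - N/N_sat) / k = -(-0.246837) / 0.19 = 1.30 days

1.30


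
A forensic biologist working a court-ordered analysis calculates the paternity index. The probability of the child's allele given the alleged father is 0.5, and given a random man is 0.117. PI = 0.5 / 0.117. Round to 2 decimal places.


Paternity Index calculation:
PI = P(allele|father) / P(allele|random)
PI = 0.5 / 0.117
PI = 4.27

4.27


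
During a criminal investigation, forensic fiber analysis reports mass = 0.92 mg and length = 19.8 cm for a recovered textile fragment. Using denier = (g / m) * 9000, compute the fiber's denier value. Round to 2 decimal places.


Denier calculation:
Mass in grams = 0.92 mg / 1000 = 0.00092 g
Length in meters = 19.8 cm / 100 = 0.198 m
Linear density = mass / length = 0.00092 / 0.198 = 0.00464646 g/m
Denier = (g/m) * 9000 = 0.00464646 * 9000 = 41.82

41.82


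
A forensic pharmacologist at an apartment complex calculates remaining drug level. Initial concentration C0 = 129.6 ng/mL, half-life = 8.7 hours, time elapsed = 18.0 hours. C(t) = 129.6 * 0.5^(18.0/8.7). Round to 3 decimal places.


Drug concentration decay:
Number of half-lives = t / t_half = 18.0 / 8.7 = 2.068966
Decay factor = 0.5^2.068966 = 0.23833025
C(t) = 129.6 * 0.23833025 = 30.888 ng/mL

30.888


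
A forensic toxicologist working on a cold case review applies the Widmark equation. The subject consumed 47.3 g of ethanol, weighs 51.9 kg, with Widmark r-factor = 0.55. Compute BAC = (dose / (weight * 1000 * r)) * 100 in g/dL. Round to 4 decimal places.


Applying the Widmark formula:
BAC = (dose_g / (body_wt * 1000 * r)) * 100
Denominator = 51.9 * 1000 * 0.55 = 28545
BAC = (47.3 / 28545) * 100
BAC = 0.1657 g/dL

0.1657


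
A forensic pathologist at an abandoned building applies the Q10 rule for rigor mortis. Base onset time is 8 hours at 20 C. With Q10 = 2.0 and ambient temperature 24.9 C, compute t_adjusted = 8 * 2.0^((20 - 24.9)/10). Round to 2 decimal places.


Rigor mortis time adjustment:
Exponent = (T_ref - T_actual) / 10 = (20 - 24.9) / 10 = -0.49
Q10 factor = 2.0^-0.49 = 0.71203
t_adjusted = 8 * 0.71203 = 5.70 hours

5.70


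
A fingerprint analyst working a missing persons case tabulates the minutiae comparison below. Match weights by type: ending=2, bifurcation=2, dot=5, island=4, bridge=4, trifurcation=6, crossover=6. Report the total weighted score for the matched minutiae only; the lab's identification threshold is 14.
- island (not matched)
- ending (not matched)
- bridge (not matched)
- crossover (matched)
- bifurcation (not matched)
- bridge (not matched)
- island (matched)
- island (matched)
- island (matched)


Weighted minutiae match score:
  island: not matched, +0
  ending: not matched, +0
  bridge: not matched, +0
  crossover: matched, +6 (running total 6)
  bifurcation: not matched, +0
  bridge: not matched, +0
  island: matched, +4 (running total 10)
  island: matched, +4 (running total 14)
  island: matched, +4 (running total 18)
Total score = 18
Threshold = 14; verdict = identification

18


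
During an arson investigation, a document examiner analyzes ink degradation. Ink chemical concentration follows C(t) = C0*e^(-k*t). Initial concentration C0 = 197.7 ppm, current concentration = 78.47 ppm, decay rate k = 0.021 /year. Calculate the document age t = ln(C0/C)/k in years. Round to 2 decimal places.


Document age estimation:
C0/C = 197.7 / 78.47 = 2.519434
ln(C0/C) = 0.924034
t = 0.924034 / 0.021 = 44.00 years

44.00


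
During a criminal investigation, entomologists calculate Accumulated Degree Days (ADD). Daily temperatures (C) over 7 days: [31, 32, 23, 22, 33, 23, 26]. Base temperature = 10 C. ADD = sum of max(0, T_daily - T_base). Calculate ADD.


Computing ADD day by day:
Day 1: max(0, 31 - 10) = 21
Day 2: max(0, 32 - 10) = 22
Day 3: max(0, 23 - 10) = 13
Day 4: max(0, 22 - 10) = 12
Day 5: max(0, 33 - 10) = 23
Day 6: max(0, 23 - 10) = 13
Day 7: max(0, 26 - 10) = 16
Total ADD = 120

120


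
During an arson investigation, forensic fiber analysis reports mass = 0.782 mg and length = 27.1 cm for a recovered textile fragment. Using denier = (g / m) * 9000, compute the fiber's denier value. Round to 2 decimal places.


Denier calculation:
Mass in grams = 0.782 mg / 1000 = 0.000782 g
Length in meters = 27.1 cm / 100 = 0.271 m
Linear density = mass / length = 0.000782 / 0.271 = 0.00288561 g/m
Denier = (g/m) * 9000 = 0.00288561 * 9000 = 25.97

25.97


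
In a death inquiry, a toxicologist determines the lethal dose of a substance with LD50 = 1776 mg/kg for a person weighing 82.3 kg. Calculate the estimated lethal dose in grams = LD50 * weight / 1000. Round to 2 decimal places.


Lethal dose calculation:
Lethal dose = LD50 * body_weight / 1000
= 1776 * 82.3 / 1000
= 146164.8 / 1000
= 146.16 g

146.16


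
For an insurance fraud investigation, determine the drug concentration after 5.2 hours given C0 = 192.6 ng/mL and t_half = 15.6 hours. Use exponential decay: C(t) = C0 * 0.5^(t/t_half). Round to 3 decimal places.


Drug concentration decay:
Number of half-lives = t / t_half = 5.2 / 15.6 = 0.333333
Decay factor = 0.5^0.333333 = 0.79370071
C(t) = 192.6 * 0.79370071 = 152.867 ng/mL

152.867


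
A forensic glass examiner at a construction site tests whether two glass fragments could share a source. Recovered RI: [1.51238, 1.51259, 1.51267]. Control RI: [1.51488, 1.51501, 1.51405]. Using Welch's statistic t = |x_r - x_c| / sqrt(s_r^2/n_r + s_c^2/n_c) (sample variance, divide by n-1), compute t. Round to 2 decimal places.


Welch's t-criterion for glass RI comparison:
Recovered mean = sum / n_r = 4.53764 / 3 = 1.5125467
Control mean = sum / n_c = 4.54394 / 3 = 1.5146467
Recovered sample variance s_r^2 = 2.24333e-08
Control sample variance s_c^2 = 2.71233e-07
Welch SE (unpooled) = sqrt(s_r^2/n_r + s_c^2/n_c) = sqrt(7.47778e-09 + 9.04111e-08) = sqrt(9.78889e-08) = 0.000312872
|mean_r - mean_c| = 0.0021
t = 0.0021 / 0.000312872 = 6.71

6.71


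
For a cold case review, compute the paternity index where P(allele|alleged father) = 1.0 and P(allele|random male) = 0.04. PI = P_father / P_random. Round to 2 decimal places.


Paternity Index calculation:
PI = P(allele|father) / P(allele|random)
PI = 1.0 / 0.04
PI = 25.00

25.00


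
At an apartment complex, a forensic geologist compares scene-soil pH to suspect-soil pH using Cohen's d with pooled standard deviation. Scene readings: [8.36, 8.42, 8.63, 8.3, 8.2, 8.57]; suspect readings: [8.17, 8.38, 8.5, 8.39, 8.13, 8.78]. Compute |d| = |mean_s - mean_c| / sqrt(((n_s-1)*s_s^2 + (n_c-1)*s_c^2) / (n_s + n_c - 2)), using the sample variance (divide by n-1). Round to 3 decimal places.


Pooled-variance Cohen's d for soil pH comparison:
Scene mean = 50.48 / 6 = 8.413333
Suspect mean = 50.35 / 6 = 8.391667
Scene sample variance s_s^2 = 0.026547
Suspect sample variance s_c^2 = 0.056057
Pooled variance = ((n_s-1)*s_s^2 + (n_c-1)*s_c^2) / (n_s + n_c - 2) = 0.041302
Pooled SD = sqrt(0.041302) = 0.203229
Mean difference = 0.021667
|d| = |0.021667| / 0.203229 = 0.107

0.107


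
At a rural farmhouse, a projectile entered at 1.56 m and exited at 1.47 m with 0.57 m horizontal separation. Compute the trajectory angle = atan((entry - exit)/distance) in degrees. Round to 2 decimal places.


Bullet trajectory angle:
Height difference = 1.56 - 1.47 = 0.09 m
angle = atan(0.09 / 0.57)
angle = atan(0.157895)
angle = 8.97 degrees

8.97


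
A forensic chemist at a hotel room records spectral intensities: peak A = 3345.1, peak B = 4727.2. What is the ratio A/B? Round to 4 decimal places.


Spectral peak ratio:
Peak A = 3345.1 counts
Peak B = 4727.2 counts
Ratio = 3345.1 / 4727.2 = 0.7076

0.7076


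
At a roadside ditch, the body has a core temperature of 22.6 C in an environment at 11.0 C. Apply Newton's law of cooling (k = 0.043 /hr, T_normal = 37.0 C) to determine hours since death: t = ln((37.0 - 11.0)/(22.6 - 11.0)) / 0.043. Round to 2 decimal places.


Using Newton's law of cooling:
t = ln((T_normal - T_ambient) / (T_body - T_ambient)) / k
T_normal - T_ambient = 26.0
T_body - T_ambient = 11.6
Ratio = 2.241379
ln(ratio) = 0.807091
t = 0.807091 / 0.043 = 18.77 hours

18.77


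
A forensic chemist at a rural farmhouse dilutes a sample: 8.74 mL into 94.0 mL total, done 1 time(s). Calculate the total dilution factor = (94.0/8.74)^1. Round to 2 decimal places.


Dilution factor calculation:
Single dilution = V_total / V_sample = 94.0 / 8.74 ≈ 10.755149
Number of dilutions = 1
Total DF = (94.0 / 8.74)^1 (full precision, rounded at the end) = 10.76

10.76


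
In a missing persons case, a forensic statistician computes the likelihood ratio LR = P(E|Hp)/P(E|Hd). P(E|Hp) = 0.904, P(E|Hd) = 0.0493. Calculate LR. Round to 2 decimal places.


Likelihood ratio calculation:
LR = P(E|Hp) / P(E|Hd)
LR = 0.904 / 0.0493
LR = 18.34

18.34


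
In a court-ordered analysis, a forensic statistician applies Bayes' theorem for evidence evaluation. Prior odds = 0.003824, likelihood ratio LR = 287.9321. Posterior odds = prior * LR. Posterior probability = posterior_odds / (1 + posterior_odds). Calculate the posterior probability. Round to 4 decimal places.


Bayesian evidence evaluation:
Posterior odds = prior_odds * LR = 0.003824 * 287.9321 = 1.101052
Posterior probability = posterior_odds / (1 + posterior_odds)
= 1.101052 / (1 + 1.101052)
= 1.101052 / 2.101052
= 0.5240

0.5240


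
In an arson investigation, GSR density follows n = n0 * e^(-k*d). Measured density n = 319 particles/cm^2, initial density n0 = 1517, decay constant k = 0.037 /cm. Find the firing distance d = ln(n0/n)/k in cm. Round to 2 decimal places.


GSR distance calculation:
n0/n = 1517 / 319 = 4.755486
ln(n0/n) = 1.559299
d = 1.559299 / 0.037 = 42.14 cm

42.14


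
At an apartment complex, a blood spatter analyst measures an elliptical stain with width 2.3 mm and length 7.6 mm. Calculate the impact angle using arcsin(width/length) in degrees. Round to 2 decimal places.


Blood spatter impact angle calculation:
width / length = 2.3 / 7.6 = 0.302632
angle = arcsin(0.302632)
angle = 17.62 degrees

17.62


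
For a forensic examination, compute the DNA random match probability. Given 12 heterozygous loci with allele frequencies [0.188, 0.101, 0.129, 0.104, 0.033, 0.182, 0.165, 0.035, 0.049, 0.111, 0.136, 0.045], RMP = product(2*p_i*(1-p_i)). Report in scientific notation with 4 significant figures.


Computing RMP for 12 loci:
Locus 1: 2 * 0.188 * 0.812 = 0.305312
Locus 2: 2 * 0.101 * 0.899 = 0.181598
Locus 3: 2 * 0.129 * 0.871 = 0.224718
Locus 4: 2 * 0.104 * 0.896 = 0.186368
Locus 5: 2 * 0.033 * 0.967 = 0.063822
Locus 6: 2 * 0.182 * 0.818 = 0.297752
Locus 7: 2 * 0.165 * 0.835 = 0.27555
Locus 8: 2 * 0.035 * 0.965 = 0.06755
Locus 9: 2 * 0.049 * 0.951 = 0.093198
Locus 10: 2 * 0.111 * 0.889 = 0.197358
Locus 11: 2 * 0.136 * 0.864 = 0.235008
Locus 12: 2 * 0.045 * 0.955 = 0.08595
RMP = 3.051e-10

3.051e-10


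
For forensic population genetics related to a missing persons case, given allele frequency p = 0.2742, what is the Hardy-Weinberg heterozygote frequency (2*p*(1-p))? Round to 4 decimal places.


Hardy-Weinberg heterozygote frequency:
q = 1 - p = 1 - 0.2742 = 0.7258
2pq = 2 * 0.2742 * 0.7258 = 0.3980

0.3980


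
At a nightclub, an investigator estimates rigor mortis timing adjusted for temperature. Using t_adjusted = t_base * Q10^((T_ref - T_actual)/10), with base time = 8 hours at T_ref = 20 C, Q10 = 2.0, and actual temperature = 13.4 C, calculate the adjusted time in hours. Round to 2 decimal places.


Rigor mortis time adjustment:
Exponent = (T_ref - T_actual) / 10 = (20 - 13.4) / 10 = 0.66
Q10 factor = 2.0^0.66 = 1.58008
t_adjusted = 8 * 1.58008 = 12.64 hours

12.64


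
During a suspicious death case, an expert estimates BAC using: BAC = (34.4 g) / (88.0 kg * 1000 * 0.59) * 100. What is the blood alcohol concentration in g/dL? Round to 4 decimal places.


Applying the Widmark formula:
BAC = (dose_g / (body_wt * 1000 * r)) * 100
Denominator = 88.0 * 1000 * 0.59 = 51920
BAC = (34.4 / 51920) * 100
BAC = 0.0663 g/dL

0.0663


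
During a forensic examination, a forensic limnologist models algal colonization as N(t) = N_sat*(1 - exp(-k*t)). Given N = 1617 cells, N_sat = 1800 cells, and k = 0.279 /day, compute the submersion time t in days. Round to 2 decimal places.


PMSI from diatom colonization curve:
N / N_sat = 1617 / 1800 = 0.898333
1 - N/N_sat = 0.101667
ln(1 - N/N_sat) = -2.286053
t = -ln(1 - N/N_sat) / k = -(-2.286053) / 0.279 = 8.19 days

8.19


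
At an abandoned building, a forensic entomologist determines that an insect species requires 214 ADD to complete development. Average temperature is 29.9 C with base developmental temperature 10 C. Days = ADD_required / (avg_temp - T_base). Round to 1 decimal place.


Insect development time:
Effective temperature = avg_temp - T_base = 29.9 - 10 = 19.9 C
Days = ADD / effective_temp = 214 / 19.9 = 10.8 days

10.8


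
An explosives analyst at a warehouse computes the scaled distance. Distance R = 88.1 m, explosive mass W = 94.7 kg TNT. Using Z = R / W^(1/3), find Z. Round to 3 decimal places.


Scaled distance calculation:
W^(1/3) = 94.7^(1/3) = 4.558095
Z = R / W^(1/3) = 88.1 / 4.558095
Z = 19.328 m/kg^(1/3)

19.328


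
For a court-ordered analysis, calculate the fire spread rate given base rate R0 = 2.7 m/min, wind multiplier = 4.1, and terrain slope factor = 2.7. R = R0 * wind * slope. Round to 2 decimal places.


Fire spread rate calculation:
R = R0 * wind_factor * slope_factor
= 2.7 * 4.1 * 2.7
= 11.07 * 2.7
= 29.89 m/min

29.89


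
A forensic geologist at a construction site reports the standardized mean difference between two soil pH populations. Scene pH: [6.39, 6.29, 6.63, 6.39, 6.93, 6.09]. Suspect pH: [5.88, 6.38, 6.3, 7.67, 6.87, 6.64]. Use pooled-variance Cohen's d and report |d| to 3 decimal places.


Pooled-variance Cohen's d for soil pH comparison:
Scene mean = 38.72 / 6 = 6.453333
Suspect mean = 39.74 / 6 = 6.623333
Scene sample variance s_s^2 = 0.085027
Suspect sample variance s_c^2 = 0.374587
Pooled variance = ((n_s-1)*s_s^2 + (n_c-1)*s_c^2) / (n_s + n_c - 2) = 0.229807
Pooled SD = sqrt(0.229807) = 0.479382
Mean difference = -0.17
|d| = |-0.17| / 0.479382 = 0.355

0.355


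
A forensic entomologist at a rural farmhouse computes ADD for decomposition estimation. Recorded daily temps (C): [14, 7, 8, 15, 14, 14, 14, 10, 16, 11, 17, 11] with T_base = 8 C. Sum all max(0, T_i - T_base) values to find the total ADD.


Computing ADD day by day:
Day 1: max(0, 14 - 8) = 6
Day 2: max(0, 7 - 8) = 0
Day 3: max(0, 8 - 8) = 0
Day 4: max(0, 15 - 8) = 7
Day 5: max(0, 14 - 8) = 6
Day 6: max(0, 14 - 8) = 6
Day 7: max(0, 14 - 8) = 6
Day 8: max(0, 10 - 8) = 2
Day 9: max(0, 16 - 8) = 8
Day 10: max(0, 11 - 8) = 3
Day 11: max(0, 17 - 8) = 9
Day 12: max(0, 11 - 8) = 3
Total ADD = 56

56


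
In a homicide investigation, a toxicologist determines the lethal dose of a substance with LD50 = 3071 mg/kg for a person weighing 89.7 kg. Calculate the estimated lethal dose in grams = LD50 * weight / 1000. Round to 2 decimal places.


Lethal dose calculation:
Lethal dose = LD50 * body_weight / 1000
= 3071 * 89.7 / 1000
= 275468.7 / 1000
= 275.47 g

275.47


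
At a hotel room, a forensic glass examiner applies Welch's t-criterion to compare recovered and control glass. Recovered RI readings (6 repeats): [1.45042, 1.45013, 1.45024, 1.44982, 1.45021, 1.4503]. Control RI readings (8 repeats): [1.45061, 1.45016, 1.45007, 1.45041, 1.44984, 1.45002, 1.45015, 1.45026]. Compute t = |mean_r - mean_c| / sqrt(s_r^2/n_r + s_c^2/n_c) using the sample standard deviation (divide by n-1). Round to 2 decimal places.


Welch's t-criterion for glass RI comparison:
Recovered mean = sum / n_r = 8.70112 / 6 = 1.4501867
Control mean = sum / n_c = 11.60152 / 8 = 1.45019
Recovered sample variance s_r^2 = 4.16667e-08
Control sample variance s_c^2 = 5.68571e-08
Welch SE (unpooled) = sqrt(s_r^2/n_r + s_c^2/n_c) = sqrt(6.94444e-09 + 7.10714e-09) = sqrt(1.40516e-08) = 0.000118539
|mean_r - mean_c| = 3.33333e-06
t = 3.33333e-06 / 0.000118539 = 0.03

0.03


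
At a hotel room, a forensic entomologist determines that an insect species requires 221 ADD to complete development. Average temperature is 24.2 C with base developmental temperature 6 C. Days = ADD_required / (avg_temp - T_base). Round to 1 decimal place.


Insect development time:
Effective temperature = avg_temp - T_base = 24.2 - 6 = 18.2 C
Days = ADD / effective_temp = 221 / 18.2 = 12.1 days

12.1


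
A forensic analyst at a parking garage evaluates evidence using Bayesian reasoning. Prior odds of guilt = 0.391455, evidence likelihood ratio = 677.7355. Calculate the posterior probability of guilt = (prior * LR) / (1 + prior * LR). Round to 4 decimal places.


Bayesian evidence evaluation:
Posterior odds = prior_odds * LR = 0.391455 * 677.7355 = 265.303
Posterior probability = posterior_odds / (1 + posterior_odds)
= 265.303 / (1 + 265.303)
= 265.303 / 266.303
= 0.9962

0.9962
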